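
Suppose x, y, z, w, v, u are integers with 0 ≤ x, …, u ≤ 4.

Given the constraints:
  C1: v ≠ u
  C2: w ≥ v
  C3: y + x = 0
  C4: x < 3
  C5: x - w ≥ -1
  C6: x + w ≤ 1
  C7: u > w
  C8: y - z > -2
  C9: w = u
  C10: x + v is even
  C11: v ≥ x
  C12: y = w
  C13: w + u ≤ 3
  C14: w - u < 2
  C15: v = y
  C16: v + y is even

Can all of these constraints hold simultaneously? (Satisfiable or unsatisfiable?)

From constraints 9, 12, and 15, v = y = w = u, so v = u. But constraint 1 says v ≠ u. Contradiction.

Unsatisfiable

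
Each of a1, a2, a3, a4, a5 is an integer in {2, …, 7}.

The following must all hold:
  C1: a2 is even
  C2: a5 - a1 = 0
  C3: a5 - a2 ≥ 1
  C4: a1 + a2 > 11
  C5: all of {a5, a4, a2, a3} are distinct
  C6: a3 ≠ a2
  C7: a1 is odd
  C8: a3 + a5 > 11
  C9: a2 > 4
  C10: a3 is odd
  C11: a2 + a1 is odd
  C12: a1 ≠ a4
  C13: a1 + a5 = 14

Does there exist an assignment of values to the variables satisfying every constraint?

The assignment a1 = 7, a2 = 6, a3 = 5, a4 = 3, a5 = 7 works:
  constraint 2 holds since a5 - a1 = 0.
  constraint 3 holds since a5 - a2 = 1.
The rest check out directly.

Satisfiable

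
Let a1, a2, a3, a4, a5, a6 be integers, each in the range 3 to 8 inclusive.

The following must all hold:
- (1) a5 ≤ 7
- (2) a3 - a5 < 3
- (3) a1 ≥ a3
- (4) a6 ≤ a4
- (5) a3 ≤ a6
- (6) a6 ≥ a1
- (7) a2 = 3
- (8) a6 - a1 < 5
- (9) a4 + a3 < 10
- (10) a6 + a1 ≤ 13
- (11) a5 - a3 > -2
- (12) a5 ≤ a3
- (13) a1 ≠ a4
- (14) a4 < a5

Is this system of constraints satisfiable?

Unsatisfiable

Constraints 3, 4, 6, 12, and 14 give a6 ≤ a4, a4 < a5, a5 ≤ a3, a3 ≤ a1, a1 ≤ a6. Chaining: a6 ≤ a4 < a5 ≤ a3 ≤ a1 ≤ a6, which forces a6 < a6 — impossible.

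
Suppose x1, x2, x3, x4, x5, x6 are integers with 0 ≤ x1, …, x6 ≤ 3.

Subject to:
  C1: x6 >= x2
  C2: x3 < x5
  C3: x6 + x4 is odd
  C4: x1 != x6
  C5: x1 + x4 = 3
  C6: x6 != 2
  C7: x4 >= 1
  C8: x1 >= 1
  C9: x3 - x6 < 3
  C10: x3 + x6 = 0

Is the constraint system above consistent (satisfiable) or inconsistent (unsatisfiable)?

One satisfying assignment is x1 = 2, x2 = 0, x3 = 0, x4 = 1, x5 = 1, x6 = 0.
For the less obvious constraints — constraint 5: x1 + x4 = 3; constraint 9: x3 - x6 = 0; constraint 10: x3 + x6 = 0 — and the others hold by inspection.

Satisfiable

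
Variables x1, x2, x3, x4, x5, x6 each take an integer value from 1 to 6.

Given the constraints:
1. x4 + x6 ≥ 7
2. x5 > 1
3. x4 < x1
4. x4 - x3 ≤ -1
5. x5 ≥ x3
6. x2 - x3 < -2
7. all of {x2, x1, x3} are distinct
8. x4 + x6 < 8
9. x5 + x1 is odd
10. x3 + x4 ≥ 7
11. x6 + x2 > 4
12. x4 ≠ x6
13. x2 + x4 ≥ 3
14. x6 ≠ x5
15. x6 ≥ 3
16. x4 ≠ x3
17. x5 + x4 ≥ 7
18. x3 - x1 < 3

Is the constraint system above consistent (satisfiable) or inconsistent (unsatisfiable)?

One satisfying assignment is x1 = 5, x2 = 1, x3 = 6, x4 = 3, x5 = 6, x6 = 4.
For the less obvious constraints — constraint 1: x4 + x6 = 7; constraint 4: x4 - x3 = -3; constraint 6: x2 - x3 = -5 — and the others hold by inspection.

Satisfiable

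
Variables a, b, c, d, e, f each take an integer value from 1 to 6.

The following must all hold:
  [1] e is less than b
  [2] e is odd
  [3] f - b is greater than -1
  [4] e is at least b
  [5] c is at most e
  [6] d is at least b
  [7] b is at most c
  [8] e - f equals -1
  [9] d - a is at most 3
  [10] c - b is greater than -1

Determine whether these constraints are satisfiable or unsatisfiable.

Unsatisfiable

Constraints 1, 5, and 7 give b ≤ c, c ≤ e, e < b. Chaining: b ≤ c ≤ e < b, which forces b < b — impossible.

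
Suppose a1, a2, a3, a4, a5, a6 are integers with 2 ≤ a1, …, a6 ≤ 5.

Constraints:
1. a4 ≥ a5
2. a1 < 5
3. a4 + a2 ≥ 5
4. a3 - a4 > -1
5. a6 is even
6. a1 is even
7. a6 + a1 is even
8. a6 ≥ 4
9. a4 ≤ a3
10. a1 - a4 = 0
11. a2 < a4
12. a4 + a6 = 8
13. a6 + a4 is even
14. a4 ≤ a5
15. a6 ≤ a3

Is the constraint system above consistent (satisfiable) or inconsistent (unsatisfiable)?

Setting (a1, a2, a3, a4, a5, a6) = (4, 3, 5, 4, 4, 4) satisfies everything: constraint 3: a4 + a2 = 7; constraint 4: a3 - a4 = 1; constraint 10: a1 - a4 = 0, and the others follow.

Satisfiable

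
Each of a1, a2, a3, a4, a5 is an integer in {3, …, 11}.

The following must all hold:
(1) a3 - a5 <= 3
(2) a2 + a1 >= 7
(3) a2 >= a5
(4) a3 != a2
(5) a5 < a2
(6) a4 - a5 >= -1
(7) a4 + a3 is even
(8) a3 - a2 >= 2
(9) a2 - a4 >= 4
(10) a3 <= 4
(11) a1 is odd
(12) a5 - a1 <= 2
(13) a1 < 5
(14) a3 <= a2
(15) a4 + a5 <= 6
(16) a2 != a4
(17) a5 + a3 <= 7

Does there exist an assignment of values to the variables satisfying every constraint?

Constraints 1, 6, 8, and 9 give a5 − a3 ≥ -3, a3 − a2 ≥ 2, a2 − a4 ≥ 4, a4 − a5 ≥ -1.
Adding all 4 inequalities: the left sides telescope to 0, and the right sides sum to (-3) + 2 + 4 + (-1) = 2. So 0 ≥ 2, which is false.

Unsatisfiable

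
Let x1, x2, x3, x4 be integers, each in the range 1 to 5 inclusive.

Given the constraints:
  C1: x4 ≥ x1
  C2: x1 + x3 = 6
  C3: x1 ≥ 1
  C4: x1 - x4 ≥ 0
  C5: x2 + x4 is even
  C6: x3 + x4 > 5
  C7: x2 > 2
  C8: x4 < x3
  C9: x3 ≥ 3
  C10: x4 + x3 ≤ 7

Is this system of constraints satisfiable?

One satisfying assignment is x1 = 2, x2 = 4, x3 = 4, x4 = 2.
For the less obvious constraints — constraint 2: x1 + x3 = 6; constraint 4: x1 - x4 = 0; constraint 6: x3 + x4 = 6 — and the others hold by inspection.

Satisfiable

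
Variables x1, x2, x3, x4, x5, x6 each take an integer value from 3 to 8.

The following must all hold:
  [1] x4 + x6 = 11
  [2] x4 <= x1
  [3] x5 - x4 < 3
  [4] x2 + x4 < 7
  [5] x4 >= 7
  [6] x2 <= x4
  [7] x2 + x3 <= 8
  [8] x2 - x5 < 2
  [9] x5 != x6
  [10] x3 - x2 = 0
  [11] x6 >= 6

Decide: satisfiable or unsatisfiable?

From constraint 5: x4 ≥ 7. From constraint 11: x6 ≥ 6. Hence x4 + x6 ≥ 13. But constraint 1 requires x4 + x6 = 11, and 11 < 13. Contradiction.

Unsatisfiable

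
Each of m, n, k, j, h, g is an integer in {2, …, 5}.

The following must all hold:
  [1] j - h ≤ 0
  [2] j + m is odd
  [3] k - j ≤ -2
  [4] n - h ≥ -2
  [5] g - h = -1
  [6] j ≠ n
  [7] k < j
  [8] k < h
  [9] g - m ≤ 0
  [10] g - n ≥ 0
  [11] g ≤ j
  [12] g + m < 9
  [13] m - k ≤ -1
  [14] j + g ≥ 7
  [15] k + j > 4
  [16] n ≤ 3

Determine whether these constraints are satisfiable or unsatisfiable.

Constraints 1, 3, 4, 9, 10, and 13 give g − n ≥ 0, n − h ≥ -2, h − j ≥ 0, j − k ≥ 2, k − m ≥ 1, m − g ≥ 0.
Adding all 6 inequalities: the left sides telescope to 0, and the right sides sum to 0 + (-2) + 0 + 2 + 1 + 0 = 1. So 0 ≥ 1, which is false.

Unsatisfiable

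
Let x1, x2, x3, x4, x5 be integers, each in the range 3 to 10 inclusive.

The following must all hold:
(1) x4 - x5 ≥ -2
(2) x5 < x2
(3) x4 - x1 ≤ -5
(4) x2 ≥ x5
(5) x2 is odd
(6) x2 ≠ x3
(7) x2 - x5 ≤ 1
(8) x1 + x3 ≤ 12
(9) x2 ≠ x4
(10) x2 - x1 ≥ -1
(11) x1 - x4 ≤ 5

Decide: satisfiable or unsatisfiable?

Constraints 1, 3, 7, and 10 give x5 − x2 ≥ -1, x2 − x1 ≥ -1, x1 − x4 ≥ 5, x4 − x5 ≥ -2.
Adding all 4 inequalities: the left sides telescope to 0, and the right sides sum to (-1) + (-1) + 5 + (-2) = 1. So 0 ≥ 1, which is false.

Unsatisfiable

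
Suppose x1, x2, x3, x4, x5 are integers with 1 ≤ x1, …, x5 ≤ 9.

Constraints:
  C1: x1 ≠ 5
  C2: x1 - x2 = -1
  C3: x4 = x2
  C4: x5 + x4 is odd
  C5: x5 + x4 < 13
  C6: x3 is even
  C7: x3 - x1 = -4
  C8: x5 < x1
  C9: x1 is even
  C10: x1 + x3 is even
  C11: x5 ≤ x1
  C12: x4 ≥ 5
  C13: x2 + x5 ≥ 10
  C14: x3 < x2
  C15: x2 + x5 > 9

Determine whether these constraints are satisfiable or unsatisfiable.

Try x1 = 8, x2 = 9, x3 = 4, x4 = 9, x5 = 2.
Check constraint 2: x1 - x2 = -1; constraint 5: x5 + x4 = 11. The remaining constraints are straightforward to verify.

Satisfiable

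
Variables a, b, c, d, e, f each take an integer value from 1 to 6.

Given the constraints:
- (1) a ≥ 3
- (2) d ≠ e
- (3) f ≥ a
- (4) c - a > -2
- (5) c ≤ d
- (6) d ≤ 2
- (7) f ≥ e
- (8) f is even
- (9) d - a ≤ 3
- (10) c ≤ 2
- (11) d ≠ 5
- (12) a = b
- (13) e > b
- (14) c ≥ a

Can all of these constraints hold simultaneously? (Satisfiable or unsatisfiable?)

Unsatisfiable

From constraints 1 and 14: c ≥ a and a ≥ 3, so c ≥ 3. From constraints 5 and 6: c ≤ d and d ≤ 2, so c ≤ 2. But 2 < 3, so no value of c works.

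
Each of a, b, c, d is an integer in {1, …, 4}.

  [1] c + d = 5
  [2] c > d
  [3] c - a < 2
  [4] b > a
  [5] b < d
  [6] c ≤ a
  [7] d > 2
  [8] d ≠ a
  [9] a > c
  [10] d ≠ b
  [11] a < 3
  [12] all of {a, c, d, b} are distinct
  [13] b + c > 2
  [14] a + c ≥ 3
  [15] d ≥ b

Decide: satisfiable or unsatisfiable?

Unsatisfiable

Constraints 2, 4, 5, and 9 give a < b, b < d, d < c, c < a. Chaining: a < b < d < c < a, which forces a < a — impossible.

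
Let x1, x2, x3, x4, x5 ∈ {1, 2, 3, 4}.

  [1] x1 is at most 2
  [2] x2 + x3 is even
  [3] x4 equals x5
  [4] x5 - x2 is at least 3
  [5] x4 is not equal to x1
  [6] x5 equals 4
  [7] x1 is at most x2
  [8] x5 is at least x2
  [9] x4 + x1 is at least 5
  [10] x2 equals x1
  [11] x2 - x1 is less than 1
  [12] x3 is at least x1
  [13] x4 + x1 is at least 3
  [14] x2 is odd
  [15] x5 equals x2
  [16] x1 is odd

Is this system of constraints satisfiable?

Unsatisfiable

From constraints 3, 10, and 15, x4 = x5 = x2 = x1, so x4 = x1. But constraint 5 says x4 ≠ x1. Contradiction.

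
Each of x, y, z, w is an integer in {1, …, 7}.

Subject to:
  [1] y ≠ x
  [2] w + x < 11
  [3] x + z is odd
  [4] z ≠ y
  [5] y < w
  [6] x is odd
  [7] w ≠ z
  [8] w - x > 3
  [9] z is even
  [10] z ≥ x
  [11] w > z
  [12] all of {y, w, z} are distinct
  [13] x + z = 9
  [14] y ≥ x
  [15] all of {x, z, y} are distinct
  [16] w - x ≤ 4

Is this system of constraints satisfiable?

The assignment x = 3, y = 4, z = 6, w = 7 works:
  constraint 2 holds since w + x = 10.
  constraint 8 holds since w - x = 4.
  constraint 13 holds since x + z = 9.
The rest check out directly.

Satisfiable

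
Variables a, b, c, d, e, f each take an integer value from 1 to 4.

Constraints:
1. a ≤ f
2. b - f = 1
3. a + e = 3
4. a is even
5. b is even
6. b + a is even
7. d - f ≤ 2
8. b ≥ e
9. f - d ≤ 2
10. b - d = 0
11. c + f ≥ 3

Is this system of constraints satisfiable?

The assignment a = 2, b = 4, c = 3, d = 4, e = 1, f = 3 works:
  constraint 2 holds since b - f = 1.
  constraint 3 holds since a + e = 3.
  constraint 7 holds since d - f = 1.
The rest check out directly.

Satisfiable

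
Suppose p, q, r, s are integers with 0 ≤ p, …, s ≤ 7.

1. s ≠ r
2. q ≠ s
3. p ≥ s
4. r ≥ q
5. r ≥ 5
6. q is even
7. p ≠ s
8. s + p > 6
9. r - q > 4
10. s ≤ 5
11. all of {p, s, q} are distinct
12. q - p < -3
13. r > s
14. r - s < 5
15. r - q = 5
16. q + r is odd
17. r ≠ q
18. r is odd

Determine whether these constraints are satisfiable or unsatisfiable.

Satisfiable

The assignment p = 6, q = 0, r = 5, s = 3 works:
  constraint 8 holds since s + p = 9.
  constraint 9 holds since r - q = 5.
The rest check out directly.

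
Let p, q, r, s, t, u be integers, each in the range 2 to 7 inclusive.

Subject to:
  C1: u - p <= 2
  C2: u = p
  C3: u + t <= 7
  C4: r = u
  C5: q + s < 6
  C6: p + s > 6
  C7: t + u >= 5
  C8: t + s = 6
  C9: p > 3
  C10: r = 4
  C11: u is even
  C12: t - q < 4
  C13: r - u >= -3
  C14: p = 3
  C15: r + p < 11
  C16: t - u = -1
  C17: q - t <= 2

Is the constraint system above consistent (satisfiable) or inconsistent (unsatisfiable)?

Constraint 10 fixes r = 4 and constraint 14 fixes p = 3. Constraints 2 and 4 give r = u = p, so r = p. But 4 ≠ 3 — contradiction.

Unsatisfiable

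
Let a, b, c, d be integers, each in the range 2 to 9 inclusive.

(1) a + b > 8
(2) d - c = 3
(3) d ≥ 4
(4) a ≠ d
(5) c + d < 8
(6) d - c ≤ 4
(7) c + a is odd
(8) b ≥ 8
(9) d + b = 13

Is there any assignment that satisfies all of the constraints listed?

Satisfiable

One satisfying assignment is a = 3, b = 8, c = 2, d = 5.
For the less obvious constraints — constraint 1: a + b = 11; constraint 2: d - c = 3; constraint 5: c + d = 7 — and the others hold by inspection.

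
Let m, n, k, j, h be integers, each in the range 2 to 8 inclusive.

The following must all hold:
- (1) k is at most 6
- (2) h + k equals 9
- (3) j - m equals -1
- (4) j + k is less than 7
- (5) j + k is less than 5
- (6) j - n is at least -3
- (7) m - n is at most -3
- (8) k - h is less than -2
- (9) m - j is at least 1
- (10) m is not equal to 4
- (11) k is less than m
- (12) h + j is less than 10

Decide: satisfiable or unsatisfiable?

Constraints 6, 7, and 9 give m − j ≥ 1, j − n ≥ -3, n − m ≥ 3.
Adding all 3 inequalities: the left sides telescope to 0, and the right sides sum to 1 + (-3) + 3 = 1. So 0 ≥ 1, which is false.

Unsatisfiable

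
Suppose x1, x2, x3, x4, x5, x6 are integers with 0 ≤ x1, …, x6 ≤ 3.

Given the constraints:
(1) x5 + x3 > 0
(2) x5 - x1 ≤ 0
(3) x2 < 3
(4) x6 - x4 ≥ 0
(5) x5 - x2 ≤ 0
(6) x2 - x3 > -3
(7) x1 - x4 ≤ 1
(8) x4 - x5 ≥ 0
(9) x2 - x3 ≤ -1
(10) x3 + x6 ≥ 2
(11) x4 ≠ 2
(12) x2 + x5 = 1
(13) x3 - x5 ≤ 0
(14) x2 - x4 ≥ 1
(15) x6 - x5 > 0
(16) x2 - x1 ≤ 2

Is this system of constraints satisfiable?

Constraints 2, 7, 9, 13, and 14 give x3 − x2 ≥ 1, x2 − x4 ≥ 1, x4 − x1 ≥ -1, x1 − x5 ≥ 0, x5 − x3 ≥ 0.
Adding all 5 inequalities: the left sides telescope to 0, and the right sides sum to 1 + 1 + (-1) + 0 + 0 = 1. So 0 ≥ 1, which is false.

Unsatisfiable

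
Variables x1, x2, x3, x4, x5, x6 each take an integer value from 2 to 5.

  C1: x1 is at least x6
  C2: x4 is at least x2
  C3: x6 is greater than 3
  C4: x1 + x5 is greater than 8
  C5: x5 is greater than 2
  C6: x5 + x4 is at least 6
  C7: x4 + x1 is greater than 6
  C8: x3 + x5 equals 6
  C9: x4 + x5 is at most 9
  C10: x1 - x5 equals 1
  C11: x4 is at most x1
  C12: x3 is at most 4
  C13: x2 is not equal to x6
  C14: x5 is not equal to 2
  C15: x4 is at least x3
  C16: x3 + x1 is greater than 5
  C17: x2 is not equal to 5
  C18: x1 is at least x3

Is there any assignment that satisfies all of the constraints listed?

Try x1 = 5, x2 = 3, x3 = 2, x4 = 4, x5 = 4, x6 = 5.
Check constraint 4: x1 + x5 = 9; constraint 6: x5 + x4 = 8. The remaining constraints are straightforward to verify.

Satisfiable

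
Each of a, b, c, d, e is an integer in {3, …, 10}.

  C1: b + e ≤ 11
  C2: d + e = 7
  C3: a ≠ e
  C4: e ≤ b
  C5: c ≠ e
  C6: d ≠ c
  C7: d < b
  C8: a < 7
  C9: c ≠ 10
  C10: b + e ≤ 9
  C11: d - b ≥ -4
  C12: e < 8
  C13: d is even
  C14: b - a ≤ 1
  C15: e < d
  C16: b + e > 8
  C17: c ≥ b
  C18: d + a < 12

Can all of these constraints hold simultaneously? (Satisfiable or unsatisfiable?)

Try a = 6, b = 6, c = 7, d = 4, e = 3.
Check constraint 1: b + e = 9; constraint 2: d + e = 7. The remaining constraints are straightforward to verify.

Satisfiable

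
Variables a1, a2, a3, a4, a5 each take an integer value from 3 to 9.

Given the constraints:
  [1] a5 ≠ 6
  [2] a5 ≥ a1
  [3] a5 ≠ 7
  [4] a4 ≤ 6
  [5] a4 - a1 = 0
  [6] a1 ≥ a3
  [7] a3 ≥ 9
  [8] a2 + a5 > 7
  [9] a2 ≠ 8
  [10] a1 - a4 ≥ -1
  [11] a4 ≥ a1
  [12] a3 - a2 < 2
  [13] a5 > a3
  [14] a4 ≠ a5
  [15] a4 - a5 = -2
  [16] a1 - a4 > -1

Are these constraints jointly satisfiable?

Unsatisfiable

From constraints 6 and 7: a1 ≥ a3 and a3 ≥ 9, so a1 ≥ 9. From constraints 4 and 11: a1 ≤ a4 and a4 ≤ 6, so a1 ≤ 6. But 6 < 9, so no value of a1 works.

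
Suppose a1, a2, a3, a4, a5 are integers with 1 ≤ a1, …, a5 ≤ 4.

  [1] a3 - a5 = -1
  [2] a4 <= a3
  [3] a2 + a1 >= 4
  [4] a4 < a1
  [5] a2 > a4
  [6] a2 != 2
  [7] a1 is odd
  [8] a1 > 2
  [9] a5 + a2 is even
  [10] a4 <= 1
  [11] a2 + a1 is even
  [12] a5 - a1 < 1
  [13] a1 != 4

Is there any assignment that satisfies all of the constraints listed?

Satisfiable

One satisfying assignment is a1 = 3, a2 = 3, a3 = 2, a4 = 1, a5 = 3.
For the less obvious constraints — constraint 1: a3 - a5 = -1; constraint 3: a2 + a1 = 6; constraint 12: a5 - a1 = 0 — and the others hold by inspection.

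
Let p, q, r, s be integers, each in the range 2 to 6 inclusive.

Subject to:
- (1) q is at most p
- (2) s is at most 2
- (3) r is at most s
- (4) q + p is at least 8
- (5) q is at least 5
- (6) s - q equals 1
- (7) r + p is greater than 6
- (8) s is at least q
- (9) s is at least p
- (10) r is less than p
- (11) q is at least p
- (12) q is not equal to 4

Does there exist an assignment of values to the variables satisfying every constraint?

Unsatisfiable

From constraints 1 and 5: p ≥ q and q ≥ 5, so p ≥ 5. From constraints 2 and 9: p ≤ s and s ≤ 2, so p ≤ 2. But 2 < 5, so no value of p works.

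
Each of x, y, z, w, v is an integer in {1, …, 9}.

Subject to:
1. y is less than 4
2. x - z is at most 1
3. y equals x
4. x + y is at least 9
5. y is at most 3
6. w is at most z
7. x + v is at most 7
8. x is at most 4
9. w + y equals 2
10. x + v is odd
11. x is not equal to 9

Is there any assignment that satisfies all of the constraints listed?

Unsatisfiable

From constraint 8: x ≤ 4. From constraint 5: y ≤ 3. Hence x + y ≤ 7. But constraint 4 requires x + y ≥ 9, and 9 > 7. Contradiction.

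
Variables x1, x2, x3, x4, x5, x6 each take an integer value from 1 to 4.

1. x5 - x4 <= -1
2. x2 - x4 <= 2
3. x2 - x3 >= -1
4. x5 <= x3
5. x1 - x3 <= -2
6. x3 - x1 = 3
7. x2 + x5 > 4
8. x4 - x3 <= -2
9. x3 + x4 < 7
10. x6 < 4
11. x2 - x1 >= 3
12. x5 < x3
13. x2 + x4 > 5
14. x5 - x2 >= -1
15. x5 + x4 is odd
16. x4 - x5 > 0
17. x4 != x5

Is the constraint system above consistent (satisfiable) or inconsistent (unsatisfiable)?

Constraints 1, 3, 8, and 14 give x4 − x5 ≥ 1, x5 − x2 ≥ -1, x2 − x3 ≥ -1, x3 − x4 ≥ 2.
Adding all 4 inequalities: the left sides telescope to 0, and the right sides sum to 1 + (-1) + (-1) + 2 = 1. So 0 ≥ 1, which is false.

Unsatisfiable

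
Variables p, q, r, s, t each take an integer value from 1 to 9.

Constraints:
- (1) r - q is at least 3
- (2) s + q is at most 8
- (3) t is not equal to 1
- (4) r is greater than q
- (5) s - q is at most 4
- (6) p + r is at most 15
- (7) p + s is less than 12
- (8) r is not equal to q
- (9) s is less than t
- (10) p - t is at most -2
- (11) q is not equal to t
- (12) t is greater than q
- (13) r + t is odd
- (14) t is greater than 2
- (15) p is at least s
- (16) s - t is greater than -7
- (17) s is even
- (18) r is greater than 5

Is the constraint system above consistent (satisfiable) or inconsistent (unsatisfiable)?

Satisfiable

Setting (p, q, r, s, t) = (5, 2, 8, 4, 9) satisfies everything: constraint 1: r - q = 6; constraint 2: s + q = 6; constraint 5: s - q = 2, and the others follow.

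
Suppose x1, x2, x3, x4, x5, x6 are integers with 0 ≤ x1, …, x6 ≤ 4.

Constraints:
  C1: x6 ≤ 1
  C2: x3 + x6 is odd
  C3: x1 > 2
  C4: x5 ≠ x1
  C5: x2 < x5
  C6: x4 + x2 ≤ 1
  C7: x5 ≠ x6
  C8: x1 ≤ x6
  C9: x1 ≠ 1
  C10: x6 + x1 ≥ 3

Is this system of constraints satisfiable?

Unsatisfiable

From constraint 3: x1 ≥ 3. From constraints 1 and 8: x1 ≤ x6 and x6 ≤ 1, so x1 ≤ 1. But 1 < 3, so no value of x1 works.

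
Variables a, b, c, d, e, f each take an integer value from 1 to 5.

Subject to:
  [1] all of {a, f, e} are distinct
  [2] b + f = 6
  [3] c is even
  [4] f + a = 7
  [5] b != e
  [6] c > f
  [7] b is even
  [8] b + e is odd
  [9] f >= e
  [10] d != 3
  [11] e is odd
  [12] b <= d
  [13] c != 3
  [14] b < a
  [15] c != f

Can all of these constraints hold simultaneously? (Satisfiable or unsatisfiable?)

Try a = 5, b = 4, c = 4, d = 5, e = 1, f = 2.
Check constraint 2: b + f = 6; constraint 4: f + a = 7. The remaining constraints are straightforward to verify.

Satisfiable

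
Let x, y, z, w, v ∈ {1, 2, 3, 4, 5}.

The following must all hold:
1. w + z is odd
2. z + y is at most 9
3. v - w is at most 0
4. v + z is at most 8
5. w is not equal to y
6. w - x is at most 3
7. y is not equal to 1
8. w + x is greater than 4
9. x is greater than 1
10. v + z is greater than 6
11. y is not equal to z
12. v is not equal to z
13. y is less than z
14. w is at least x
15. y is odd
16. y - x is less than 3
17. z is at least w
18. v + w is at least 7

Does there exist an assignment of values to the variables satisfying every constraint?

The assignment x = 3, y = 3, z = 5, w = 4, v = 3 works:
  constraint 2 holds since z + y = 8.
  constraint 3 holds since v - w = -1.
The rest check out directly.

Satisfiable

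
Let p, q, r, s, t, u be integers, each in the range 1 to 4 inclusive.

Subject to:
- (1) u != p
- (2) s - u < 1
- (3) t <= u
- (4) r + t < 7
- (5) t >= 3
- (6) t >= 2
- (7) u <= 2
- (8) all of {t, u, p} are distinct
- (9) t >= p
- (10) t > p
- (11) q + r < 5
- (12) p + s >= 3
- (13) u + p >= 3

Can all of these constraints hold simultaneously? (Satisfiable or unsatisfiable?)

From constraints 3 and 5: u ≥ t and t ≥ 3, so u ≥ 3. From constraint 7: u ≤ 2. But 2 < 3, so no value of u works.

Unsatisfiable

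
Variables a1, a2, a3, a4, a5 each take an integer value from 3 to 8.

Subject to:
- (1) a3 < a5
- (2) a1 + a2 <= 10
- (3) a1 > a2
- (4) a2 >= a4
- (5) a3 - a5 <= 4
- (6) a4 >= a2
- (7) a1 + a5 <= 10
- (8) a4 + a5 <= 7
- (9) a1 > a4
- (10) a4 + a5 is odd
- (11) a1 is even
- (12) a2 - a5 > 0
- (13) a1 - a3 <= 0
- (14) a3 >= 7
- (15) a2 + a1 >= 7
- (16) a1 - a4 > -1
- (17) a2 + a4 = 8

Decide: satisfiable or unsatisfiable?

Constraints 1, 6, 9, 12, and 13 give a4 < a1, a1 ≤ a3, a3 < a5, a5 < a2, a2 ≤ a4. Chaining: a4 < a1 ≤ a3 < a5 < a2 ≤ a4, which forces a4 < a4 — impossible.

Unsatisfiable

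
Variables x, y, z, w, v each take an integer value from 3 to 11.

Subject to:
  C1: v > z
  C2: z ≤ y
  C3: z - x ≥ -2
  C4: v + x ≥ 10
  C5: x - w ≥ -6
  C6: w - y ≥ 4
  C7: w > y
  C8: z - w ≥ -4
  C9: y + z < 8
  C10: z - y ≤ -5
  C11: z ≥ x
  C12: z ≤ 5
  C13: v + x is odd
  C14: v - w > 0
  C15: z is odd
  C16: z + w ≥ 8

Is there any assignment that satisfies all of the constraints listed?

Constraints 3, 5, 6, and 10 give y − z ≥ 5, z − x ≥ -2, x − w ≥ -6, w − y ≥ 4.
Adding all 4 inequalities: the left sides telescope to 0, and the right sides sum to 5 + (-2) + (-6) + 4 = 1. So 0 ≥ 1, which is false.

Unsatisfiable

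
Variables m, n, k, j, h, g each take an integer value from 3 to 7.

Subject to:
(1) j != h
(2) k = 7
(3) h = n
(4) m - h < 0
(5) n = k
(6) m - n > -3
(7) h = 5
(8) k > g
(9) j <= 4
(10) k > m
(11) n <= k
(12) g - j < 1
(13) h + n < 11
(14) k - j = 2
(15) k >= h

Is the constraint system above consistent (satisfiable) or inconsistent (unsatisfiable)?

Constraint 7 fixes h = 5 and constraint 2 fixes k = 7. Constraints 3 and 5 give h = n = k, so h = k. But 5 ≠ 7 — contradiction.

Unsatisfiable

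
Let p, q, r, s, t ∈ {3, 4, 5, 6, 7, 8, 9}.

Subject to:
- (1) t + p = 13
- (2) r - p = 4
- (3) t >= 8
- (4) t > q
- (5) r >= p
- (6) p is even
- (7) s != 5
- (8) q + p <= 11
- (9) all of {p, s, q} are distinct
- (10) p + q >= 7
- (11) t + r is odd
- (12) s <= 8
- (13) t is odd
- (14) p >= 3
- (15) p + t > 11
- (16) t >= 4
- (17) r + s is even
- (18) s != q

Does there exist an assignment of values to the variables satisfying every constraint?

Try p = 4, q = 5, r = 8, s = 8, t = 9.
Check constraint 1: t + p = 13; constraint 2: r - p = 4; constraint 8: q + p = 9. The remaining constraints are straightforward to verify.

Satisfiable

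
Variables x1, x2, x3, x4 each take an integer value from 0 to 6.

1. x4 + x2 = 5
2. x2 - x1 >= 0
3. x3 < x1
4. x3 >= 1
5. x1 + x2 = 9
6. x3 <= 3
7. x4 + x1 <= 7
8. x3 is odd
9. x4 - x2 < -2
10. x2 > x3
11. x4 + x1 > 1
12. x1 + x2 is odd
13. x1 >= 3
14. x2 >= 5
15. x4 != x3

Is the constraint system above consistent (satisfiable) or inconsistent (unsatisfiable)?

Satisfiable

Try x1 = 4, x2 = 5, x3 = 1, x4 = 0.
Check constraint 1: x4 + x2 = 5; constraint 2: x2 - x1 = 1; constraint 5: x1 + x2 = 9. The remaining constraints are straightforward to verify.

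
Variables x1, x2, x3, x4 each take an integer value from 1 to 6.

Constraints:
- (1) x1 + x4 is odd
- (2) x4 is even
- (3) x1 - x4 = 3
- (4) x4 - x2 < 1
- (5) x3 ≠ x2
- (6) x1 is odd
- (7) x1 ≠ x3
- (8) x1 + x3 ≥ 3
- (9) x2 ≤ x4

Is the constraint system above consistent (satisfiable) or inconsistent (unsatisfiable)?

Satisfiable

Take x1 = 5, x2 = 2, x3 = 1, x4 = 2. Then constraint 3: x1 - x4 = 3; constraint 4: x4 - x2 = 0, and every other listed constraint is also met.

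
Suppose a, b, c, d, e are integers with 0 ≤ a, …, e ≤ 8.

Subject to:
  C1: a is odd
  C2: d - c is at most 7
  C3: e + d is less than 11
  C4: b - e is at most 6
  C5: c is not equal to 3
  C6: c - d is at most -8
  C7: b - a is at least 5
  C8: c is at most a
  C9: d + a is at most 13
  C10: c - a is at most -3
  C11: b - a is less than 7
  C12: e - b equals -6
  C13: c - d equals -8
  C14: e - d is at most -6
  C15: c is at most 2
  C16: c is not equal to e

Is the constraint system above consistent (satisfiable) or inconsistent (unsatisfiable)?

Constraints 2, 4, 7, 10, and 14 give e − b ≥ -6, b − a ≥ 5, a − c ≥ 3, c − d ≥ -7, d − e ≥ 6.
Adding all 5 inequalities: the left sides telescope to 0, and the right sides sum to (-6) + 5 + 3 + (-7) + 6 = 1. So 0 ≥ 1, which is false.

Unsatisfiable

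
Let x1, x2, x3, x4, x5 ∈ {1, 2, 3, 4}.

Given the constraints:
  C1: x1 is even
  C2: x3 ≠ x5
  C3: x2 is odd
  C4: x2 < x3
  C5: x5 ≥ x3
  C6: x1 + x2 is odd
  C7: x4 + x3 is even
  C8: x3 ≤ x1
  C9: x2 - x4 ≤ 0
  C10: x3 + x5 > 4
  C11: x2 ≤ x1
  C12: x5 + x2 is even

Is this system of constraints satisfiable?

Take x1 = 2, x2 = 1, x3 = 2, x4 = 2, x5 = 3. Then constraint 1: x1 = 2 is even; constraint 9: x2 - x4 = -1; constraint 10: x3 + x5 = 5, and every other listed constraint is also met.

Satisfiable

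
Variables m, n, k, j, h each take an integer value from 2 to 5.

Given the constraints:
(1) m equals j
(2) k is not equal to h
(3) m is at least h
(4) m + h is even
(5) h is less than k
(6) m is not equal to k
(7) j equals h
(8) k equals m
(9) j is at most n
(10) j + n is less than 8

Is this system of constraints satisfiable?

Unsatisfiable

From constraints 1, 7, and 8, k = m = j = h, so k = h. But constraint 2 says k ≠ h. Contradiction.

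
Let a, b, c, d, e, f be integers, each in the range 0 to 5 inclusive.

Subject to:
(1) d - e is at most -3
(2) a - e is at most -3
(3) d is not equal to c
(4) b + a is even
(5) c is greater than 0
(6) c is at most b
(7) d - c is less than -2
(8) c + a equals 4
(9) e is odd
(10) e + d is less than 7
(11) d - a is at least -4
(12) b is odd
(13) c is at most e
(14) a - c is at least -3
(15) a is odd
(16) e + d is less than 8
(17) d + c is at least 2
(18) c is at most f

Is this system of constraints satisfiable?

Satisfiable

One satisfying assignment is a = 1, b = 5, c = 3, d = 0, e = 5, f = 5.
For the less obvious constraints — constraint 1: d - e = -5; constraint 2: a - e = -4 — and the others hold by inspection.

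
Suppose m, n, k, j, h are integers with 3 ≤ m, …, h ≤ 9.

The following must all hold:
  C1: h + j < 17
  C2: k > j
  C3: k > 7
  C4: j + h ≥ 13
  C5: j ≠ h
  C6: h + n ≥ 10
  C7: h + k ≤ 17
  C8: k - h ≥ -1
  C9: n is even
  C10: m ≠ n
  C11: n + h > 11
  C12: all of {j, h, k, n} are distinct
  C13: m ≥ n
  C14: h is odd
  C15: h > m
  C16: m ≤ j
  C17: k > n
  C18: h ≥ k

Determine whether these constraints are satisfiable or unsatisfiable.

One satisfying assignment is m = 5, n = 4, k = 8, j = 5, h = 9.
For the less obvious constraints — constraint 1: h + j = 14; constraint 4: j + h = 14 — and the others hold by inspection.

Satisfiable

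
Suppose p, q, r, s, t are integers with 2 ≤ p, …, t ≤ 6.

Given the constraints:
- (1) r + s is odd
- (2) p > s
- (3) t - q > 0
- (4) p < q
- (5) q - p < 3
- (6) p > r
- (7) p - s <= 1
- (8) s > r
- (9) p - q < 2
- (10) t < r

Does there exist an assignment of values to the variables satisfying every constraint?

Constraints 2, 3, 4, 8, and 10 give q < t, t < r, r < s, s < p, p < q. Chaining: q < t < r < s < p < q, which forces q < q — impossible.

Unsatisfiable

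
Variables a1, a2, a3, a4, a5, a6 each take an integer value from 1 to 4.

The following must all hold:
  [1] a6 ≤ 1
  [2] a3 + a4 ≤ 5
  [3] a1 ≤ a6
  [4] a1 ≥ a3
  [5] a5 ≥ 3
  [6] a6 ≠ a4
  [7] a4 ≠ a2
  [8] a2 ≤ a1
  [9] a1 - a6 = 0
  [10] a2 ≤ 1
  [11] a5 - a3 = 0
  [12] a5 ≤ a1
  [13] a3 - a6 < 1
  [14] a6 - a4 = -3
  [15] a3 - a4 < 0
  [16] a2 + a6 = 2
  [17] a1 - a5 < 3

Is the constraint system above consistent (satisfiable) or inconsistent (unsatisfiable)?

Unsatisfiable

From constraints 5 and 12: a1 ≥ a5 and a5 ≥ 3, so a1 ≥ 3. From constraints 1 and 3: a1 ≤ a6 and a6 ≤ 1, so a1 ≤ 1. But 1 < 3, so no value of a1 works.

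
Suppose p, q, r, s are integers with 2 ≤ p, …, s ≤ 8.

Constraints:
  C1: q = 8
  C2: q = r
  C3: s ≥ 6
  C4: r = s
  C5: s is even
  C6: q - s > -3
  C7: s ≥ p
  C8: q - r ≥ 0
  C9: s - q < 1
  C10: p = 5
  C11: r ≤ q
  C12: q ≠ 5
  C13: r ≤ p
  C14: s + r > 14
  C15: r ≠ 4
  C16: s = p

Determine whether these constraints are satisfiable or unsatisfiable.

Constraint 1 fixes q = 8 and constraint 10 fixes p = 5. Constraints 2, 4, and 16 give q = r = s = p, so q = p. But 8 ≠ 5 — contradiction.

Unsatisfiable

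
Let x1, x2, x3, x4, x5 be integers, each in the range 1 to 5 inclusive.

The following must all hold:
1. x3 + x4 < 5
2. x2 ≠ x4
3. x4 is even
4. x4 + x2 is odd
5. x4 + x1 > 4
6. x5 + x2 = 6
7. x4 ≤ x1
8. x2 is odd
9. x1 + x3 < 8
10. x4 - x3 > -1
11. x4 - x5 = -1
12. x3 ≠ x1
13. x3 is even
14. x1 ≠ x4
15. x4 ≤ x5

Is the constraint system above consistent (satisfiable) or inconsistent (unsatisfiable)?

Setting (x1, x2, x3, x4, x5) = (5, 3, 2, 2, 3) satisfies everything: constraint 1: x3 + x4 = 4; constraint 5: x4 + x1 = 7; constraint 6: x5 + x2 = 6, and the others follow.

Satisfiable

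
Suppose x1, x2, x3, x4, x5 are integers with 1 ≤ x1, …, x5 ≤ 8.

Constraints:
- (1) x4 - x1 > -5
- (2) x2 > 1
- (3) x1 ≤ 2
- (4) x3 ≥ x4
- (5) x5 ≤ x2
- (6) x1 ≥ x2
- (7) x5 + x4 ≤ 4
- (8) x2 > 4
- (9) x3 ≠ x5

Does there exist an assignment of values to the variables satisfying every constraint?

Unsatisfiable

From constraint 8: x2 ≥ 5. From constraints 3 and 6: x2 ≤ x1 and x1 ≤ 2, so x2 ≤ 2. But 2 < 5, so no value of x2 works.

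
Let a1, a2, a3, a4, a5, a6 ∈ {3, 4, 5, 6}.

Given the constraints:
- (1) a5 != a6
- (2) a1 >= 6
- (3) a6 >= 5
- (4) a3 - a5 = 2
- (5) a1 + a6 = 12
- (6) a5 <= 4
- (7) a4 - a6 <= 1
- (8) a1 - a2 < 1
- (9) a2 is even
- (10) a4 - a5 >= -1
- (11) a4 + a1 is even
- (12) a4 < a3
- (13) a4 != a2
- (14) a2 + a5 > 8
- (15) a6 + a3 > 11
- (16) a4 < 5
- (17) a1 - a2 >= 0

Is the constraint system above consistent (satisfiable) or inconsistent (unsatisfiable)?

Setting (a1, a2, a3, a4, a5, a6) = (6, 6, 6, 4, 4, 6) satisfies everything: constraint 4: a3 - a5 = 2; constraint 5: a1 + a6 = 12, and the others follow.

Satisfiable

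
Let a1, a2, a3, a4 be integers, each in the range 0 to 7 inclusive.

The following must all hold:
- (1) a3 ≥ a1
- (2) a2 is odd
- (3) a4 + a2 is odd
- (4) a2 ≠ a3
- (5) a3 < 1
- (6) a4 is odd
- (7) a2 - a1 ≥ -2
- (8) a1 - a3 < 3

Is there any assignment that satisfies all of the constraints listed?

Constraint 6 makes a4 odd and constraint 2 makes a2 odd, so a4 + a2 must be even. Constraint 3 says a4 + a2 is odd — contradiction.

Unsatisfiable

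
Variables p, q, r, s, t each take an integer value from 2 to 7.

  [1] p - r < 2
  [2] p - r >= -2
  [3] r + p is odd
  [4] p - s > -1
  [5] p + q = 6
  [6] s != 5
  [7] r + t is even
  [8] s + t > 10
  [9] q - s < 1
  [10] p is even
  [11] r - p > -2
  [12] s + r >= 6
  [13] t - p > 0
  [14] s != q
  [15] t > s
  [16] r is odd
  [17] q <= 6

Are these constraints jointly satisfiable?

Satisfiable

The assignment p = 4, q = 2, r = 5, s = 4, t = 7 works:
  constraint 1 holds since p - r = -1.
  constraint 2 holds since p - r = -1.
The rest check out directly.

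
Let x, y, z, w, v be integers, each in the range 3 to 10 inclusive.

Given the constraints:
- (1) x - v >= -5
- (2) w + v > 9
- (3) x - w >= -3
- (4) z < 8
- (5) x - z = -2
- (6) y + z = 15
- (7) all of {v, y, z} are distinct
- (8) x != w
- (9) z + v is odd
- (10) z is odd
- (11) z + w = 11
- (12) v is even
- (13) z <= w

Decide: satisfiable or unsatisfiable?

The assignment x = 3, y = 10, z = 5, w = 6, v = 6 works:
  constraint 1 holds since x - v = -3.
  constraint 2 holds since w + v = 12.
  constraint 3 holds since x - w = -3.
The rest check out directly.

Satisfiable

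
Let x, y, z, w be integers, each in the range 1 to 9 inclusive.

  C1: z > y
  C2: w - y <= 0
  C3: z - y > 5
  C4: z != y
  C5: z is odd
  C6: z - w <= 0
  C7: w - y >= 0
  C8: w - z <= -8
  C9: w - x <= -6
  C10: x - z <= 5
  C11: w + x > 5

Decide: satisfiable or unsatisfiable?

Constraints 6, 9, and 10 give w − z ≥ 0, z − x ≥ -5, x − w ≥ 6.
Adding all 3 inequalities: the left sides telescope to 0, and the right sides sum to 0 + (-5) + 6 = 1. So 0 ≥ 1, which is false.

Unsatisfiable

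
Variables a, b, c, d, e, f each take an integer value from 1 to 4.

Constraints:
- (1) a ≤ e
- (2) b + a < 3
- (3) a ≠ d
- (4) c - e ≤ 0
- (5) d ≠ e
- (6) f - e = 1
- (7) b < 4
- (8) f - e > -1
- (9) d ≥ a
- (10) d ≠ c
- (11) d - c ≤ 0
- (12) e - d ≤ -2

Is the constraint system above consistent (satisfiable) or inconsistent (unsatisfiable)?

Constraints 4, 11, and 12 give e − c ≥ 0, c − d ≥ 0, d − e ≥ 2.
Adding all 3 inequalities: the left sides telescope to 0, and the right sides sum to 0 + 0 + 2 = 2. So 0 ≥ 2, which is false.

Unsatisfiable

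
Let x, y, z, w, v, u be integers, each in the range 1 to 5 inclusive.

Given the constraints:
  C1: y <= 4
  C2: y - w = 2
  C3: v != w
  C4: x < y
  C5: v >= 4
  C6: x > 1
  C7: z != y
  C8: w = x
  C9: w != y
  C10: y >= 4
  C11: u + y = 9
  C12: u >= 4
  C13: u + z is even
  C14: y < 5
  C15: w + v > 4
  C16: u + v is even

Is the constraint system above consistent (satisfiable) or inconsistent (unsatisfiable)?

Try x = 2, y = 4, z = 1, w = 2, v = 5, u = 5.
Check constraint 2: y - w = 2; constraint 11: u + y = 9; constraint 15: w + v = 7. The remaining constraints are straightforward to verify.

Satisfiable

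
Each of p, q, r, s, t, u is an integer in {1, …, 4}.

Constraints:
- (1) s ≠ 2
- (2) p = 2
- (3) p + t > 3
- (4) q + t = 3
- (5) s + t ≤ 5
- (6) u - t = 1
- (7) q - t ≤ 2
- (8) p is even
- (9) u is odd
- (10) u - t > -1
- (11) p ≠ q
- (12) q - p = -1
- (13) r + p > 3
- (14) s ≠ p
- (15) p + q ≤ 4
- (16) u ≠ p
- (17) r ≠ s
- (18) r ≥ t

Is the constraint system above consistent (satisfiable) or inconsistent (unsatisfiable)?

Satisfiable

One satisfying assignment is p = 2, q = 1, r = 2, s = 3, t = 2, u = 3.
For the less obvious constraints — constraint 3: p + t = 4; constraint 4: q + t = 3; constraint 5: s + t = 5 — and the others hold by inspection.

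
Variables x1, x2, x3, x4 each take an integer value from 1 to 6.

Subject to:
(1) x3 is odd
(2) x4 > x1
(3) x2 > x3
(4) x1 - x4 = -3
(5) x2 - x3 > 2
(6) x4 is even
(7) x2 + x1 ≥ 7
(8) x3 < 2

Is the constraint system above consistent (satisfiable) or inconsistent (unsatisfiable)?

Try x1 = 3, x2 = 4, x3 = 1, x4 = 6.
Check constraint 4: x1 - x4 = -3; constraint 5: x2 - x3 = 3; constraint 7: x2 + x1 = 7. The remaining constraints are straightforward to verify.

Satisfiable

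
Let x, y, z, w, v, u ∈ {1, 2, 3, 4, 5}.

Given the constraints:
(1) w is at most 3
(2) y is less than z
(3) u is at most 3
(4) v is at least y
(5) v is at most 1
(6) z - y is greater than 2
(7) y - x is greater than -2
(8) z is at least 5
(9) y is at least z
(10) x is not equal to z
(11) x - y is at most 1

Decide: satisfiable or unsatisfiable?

Unsatisfiable

From constraints 8 and 9: y ≥ z and z ≥ 5, so y ≥ 5. From constraints 4 and 5: y ≤ v and v ≤ 1, so y ≤ 1. But 1 < 5, so no value of y works.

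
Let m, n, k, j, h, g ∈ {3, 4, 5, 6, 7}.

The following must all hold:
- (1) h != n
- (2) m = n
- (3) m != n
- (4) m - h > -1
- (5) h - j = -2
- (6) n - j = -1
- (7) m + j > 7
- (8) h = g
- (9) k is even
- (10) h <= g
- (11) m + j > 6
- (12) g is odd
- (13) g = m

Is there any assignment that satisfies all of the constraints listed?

Unsatisfiable

From constraints 2, 8, and 13, h = g = m = n, so h = n. But constraint 1 says h ≠ n. Contradiction.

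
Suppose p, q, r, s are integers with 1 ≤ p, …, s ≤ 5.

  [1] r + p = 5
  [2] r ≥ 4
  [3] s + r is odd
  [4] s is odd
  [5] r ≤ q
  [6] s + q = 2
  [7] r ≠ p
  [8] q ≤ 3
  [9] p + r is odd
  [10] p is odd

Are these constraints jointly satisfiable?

From constraints 2 and 5: q ≥ r and r ≥ 4, so q ≥ 4. From constraint 8: q ≤ 3. But 3 < 4, so no value of q works.

Unsatisfiable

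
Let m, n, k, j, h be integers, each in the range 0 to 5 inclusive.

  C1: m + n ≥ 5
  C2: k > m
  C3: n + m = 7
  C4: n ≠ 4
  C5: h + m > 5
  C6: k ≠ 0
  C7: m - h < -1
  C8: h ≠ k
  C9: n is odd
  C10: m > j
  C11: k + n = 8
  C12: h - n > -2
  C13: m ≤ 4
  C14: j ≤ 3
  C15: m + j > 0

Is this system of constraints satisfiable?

Take m = 2, n = 5, k = 3, j = 0, h = 4. Then constraint 1: m + n = 7; constraint 3: n + m = 7, and every other listed constraint is also met.

Satisfiable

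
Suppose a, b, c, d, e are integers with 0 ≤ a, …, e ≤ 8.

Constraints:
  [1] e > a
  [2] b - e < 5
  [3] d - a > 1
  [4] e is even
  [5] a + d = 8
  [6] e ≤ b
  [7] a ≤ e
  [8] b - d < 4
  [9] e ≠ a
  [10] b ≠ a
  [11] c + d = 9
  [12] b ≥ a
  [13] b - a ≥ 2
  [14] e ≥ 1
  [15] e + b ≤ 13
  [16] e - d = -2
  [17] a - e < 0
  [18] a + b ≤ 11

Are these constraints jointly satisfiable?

Satisfiable

Take a = 2, b = 7, c = 3, d = 6, e = 4. Then constraint 2: b - e = 3; constraint 3: d - a = 4, and every other listed constraint is also met.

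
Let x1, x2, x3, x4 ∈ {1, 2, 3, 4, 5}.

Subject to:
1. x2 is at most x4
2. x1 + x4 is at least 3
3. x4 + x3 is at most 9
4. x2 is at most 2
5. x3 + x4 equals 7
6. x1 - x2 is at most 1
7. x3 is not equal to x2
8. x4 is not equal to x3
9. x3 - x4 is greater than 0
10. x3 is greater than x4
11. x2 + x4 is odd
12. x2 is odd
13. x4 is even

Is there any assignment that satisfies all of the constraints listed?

The assignment x1 = 1, x2 = 1, x3 = 5, x4 = 2 works:
  constraint 2 holds since x1 + x4 = 3.
  constraint 3 holds since x4 + x3 = 7.
  constraint 5 holds since x3 + x4 = 7.
The rest check out directly.

Satisfiable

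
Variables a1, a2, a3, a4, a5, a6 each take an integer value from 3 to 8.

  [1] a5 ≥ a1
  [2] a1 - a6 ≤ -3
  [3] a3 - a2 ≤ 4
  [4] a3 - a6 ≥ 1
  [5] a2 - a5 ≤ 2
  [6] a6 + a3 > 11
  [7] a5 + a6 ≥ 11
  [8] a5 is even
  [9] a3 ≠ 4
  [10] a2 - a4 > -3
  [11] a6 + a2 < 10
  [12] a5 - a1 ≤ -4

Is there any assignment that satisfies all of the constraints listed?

Unsatisfiable

Constraints 2, 3, 4, 5, and 12 give a2 − a3 ≥ -4, a3 − a6 ≥ 1, a6 − a1 ≥ 3, a1 − a5 ≥ 4, a5 − a2 ≥ -2.
Adding all 5 inequalities: the left sides telescope to 0, and the right sides sum to (-4) + 1 + 3 + 4 + (-2) = 2. So 0 ≥ 2, which is false.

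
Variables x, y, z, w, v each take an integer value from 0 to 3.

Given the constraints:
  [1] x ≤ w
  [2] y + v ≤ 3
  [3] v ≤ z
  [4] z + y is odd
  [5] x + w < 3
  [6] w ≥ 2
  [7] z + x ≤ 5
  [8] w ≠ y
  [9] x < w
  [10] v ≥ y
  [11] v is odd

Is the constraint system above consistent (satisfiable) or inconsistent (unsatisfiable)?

Try x = 0, y = 1, z = 2, w = 2, v = 1.
Check constraint 2: y + v = 2; constraint 5: x + w = 2. The remaining constraints are straightforward to verify.

Satisfiable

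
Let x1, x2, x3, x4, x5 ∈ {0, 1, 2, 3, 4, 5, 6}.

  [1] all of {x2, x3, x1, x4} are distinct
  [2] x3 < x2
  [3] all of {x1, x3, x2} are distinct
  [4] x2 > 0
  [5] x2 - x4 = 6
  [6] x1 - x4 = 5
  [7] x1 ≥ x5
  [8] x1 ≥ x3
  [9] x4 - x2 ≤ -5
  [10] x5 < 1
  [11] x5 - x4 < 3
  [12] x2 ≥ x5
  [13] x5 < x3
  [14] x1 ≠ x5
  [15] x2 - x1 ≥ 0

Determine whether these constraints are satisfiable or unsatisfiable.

Satisfiable

Try x1 = 5, x2 = 6, x3 = 4, x4 = 0, x5 = 0.
Check constraint 5: x2 - x4 = 6; constraint 6: x1 - x4 = 5. The remaining constraints are straightforward to verify.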